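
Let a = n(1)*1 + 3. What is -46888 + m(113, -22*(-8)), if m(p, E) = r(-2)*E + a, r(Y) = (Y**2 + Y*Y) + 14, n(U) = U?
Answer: -43012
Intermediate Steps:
r(Y) = 14 + 2*Y**2 (r(Y) = (Y**2 + Y**2) + 14 = 2*Y**2 + 14 = 14 + 2*Y**2)
a = 4 (a = 1*1 + 3 = 1 + 3 = 4)
m(p, E) = 4 + 22*E (m(p, E) = (14 + 2*(-2)**2)*E + 4 = (14 + 2*4)*E + 4 = (14 + 8)*E + 4 = 22*E + 4 = 4 + 22*E)
-46888 + m(113, -22*(-8)) = -46888 + (4 + 22*(-22*(-8))) = -46888 + (4 + 22*176) = -46888 + (4 + 3872) = -46888 + 3876 = -43012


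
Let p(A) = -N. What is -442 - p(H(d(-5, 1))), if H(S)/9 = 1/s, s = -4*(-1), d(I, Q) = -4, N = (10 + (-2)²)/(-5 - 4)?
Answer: -3992/9 ≈ -443.56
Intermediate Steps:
N = -14/9 (N = (10 + 4)/(-9) = 14*(-⅑) = -14/9 ≈ -1.5556)
s = 4
H(S) = 9/4
p(A) = 14/9 (p(A) = -1*(-14/9) = 14/9)
-442 - p(H(d(-5, 1))) = -442 - 1*14/9 = -442 - 14/9 = -3992/9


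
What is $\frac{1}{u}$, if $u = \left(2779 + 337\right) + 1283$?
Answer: $\frac{1}{4399} \approx 0.00022732$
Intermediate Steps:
$u = 4399$ ($u = 3116 + 1283 = 4399$)
$\frac{1}{u} = \frac{1}{4399}$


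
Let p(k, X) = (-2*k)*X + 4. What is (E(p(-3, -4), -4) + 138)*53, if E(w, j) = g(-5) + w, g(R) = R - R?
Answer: 6254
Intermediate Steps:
g(R) = 0
p(k, X) = 4 - 2*X*k (p(k, X) = -2*X*k + 4 = 4 - 2*X*k)
E(w, j) = w (E(w, j) = 0 + w = w)
(E(p(-3, -4), -4) + 138)*53 = ((4 - 2*(-4)*(-3)) + 138)*53 = ((4 - 24) + 138)*53 = (-20 + 138)*53 = 118*53 = 6254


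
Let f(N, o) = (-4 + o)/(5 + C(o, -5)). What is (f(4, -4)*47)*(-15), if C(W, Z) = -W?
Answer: 1880/3 ≈ 626.67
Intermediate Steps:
f(N, o) = (-4 + o)/(5 - o)
(f(4, -4)*47)*(-15) = (((4 - 1*(-4))/(-5 - 4))*47)*(-15) = (((4 + 4)/(-9))*47)*(-15) = (-1/9*8*47)*(-15) = -8/9*47*(-15) = -376/9*(-15) = 1880/3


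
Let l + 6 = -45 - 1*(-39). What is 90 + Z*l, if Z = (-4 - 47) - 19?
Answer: 930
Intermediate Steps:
Z = -70 (Z = -51 - 19 = -70)
l = -12 (l = -6 + (-45 - 1*(-39)) = -6 + (-45 + 39) = -6 - 6 = -12)
90 + Z*l = 90 - 70*(-12) = 90 + 840 = 930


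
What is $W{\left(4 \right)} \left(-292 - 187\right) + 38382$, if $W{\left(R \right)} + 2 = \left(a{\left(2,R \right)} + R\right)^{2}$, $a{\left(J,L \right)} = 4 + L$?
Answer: $-29636$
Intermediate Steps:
$W{\left(R \right)} = -2 + \left(4 + 2 R\right)^{2}$ ($W{\left(R \right)} = -2 + \left(\left(4 + R\right) + R\right)^{2} = -2 + \left(4 + 2 R\right)^{2}$)
$W{\left(4 \right)} \left(-292 - 187\right) + 38382 = \left(-2 + 4 \left(2 + 4\right)^{2}\right) \left(-292 - 187\right) + 38382 = \left(-2 + 4 \cdot 6^{2}\right) \left(-292 - 187\right) + 38382 = \left(-2 + 4 \cdot 36\right) \left(-479\right) + 38382 = \left(-2 + 144\right) \left(-479\right) + 38382 = 142 \left(-479\right) + 38382 = -68018 + 38382 = -29636$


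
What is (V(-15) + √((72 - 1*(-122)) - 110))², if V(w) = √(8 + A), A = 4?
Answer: 96 + 24*√7 ≈ 159.50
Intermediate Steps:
V(w) = 2*√3 (V(w) = √(8 + 4) = √12 = 2*√3)
(V(-15) + √((72 - 1*(-122)) - 110))² = (2*√3 + √((72 - 1*(-122)) - 110))² = (2*√3 + √((72 + 122) - 110))² = (2*√3 + √(194 - 110))² = (2*√3 + √84)² = (2*√3 + 2*√21)²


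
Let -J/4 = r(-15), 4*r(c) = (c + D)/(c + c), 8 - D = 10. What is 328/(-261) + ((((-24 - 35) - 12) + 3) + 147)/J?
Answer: -624146/4437 ≈ -140.67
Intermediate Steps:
D = -2 (D = 8 - 1*10 = 8 - 10 = -2)
r(c) = (-2 + c)/(8*c) (r(c) = ((c - 2)/(c + c))/4 = ((-2 + c)/((2*c)))/4 = ((-2 + c)*(1/(2*c)))/4 = ((-2 + c)/(2*c))/4 = (-2 + c)/(8*c))
J = -17/30 (J = -(-2 - 15)/(2*(-15)) = -(-1)*(-17)/(2*15) = -4*17/120 = -17/30 ≈ -0.56667)
328/(-261) + ((((-24 - 35) - 12) + 3) + 147)/J = 328/(-261) + ((((-24 - 35) - 12) + 3) + 147)/(-17/30) = 328*(-1/261) + (((-59 - 12) + 3) + 147)*(-30/17) = -328/261 + ((-71 + 3) + 147)*(-30/17) = -328/261 + (-68 + 147)*(-30/17) = -328/261 + 79*(-30/17) = -328/261 - 2370/17 = -624146/4437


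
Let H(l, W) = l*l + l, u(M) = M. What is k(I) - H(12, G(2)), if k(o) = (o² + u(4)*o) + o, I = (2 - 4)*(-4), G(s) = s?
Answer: -52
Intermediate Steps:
I = 8 (I = -2*(-4) = 8)
k(o) = o² + 5*o (k(o) = (o² + 4*o) + o = o² + 5*o)
H(l, W) = l + l² (H(l, W) = l² + l = l + l²)
k(I) - H(12, G(2)) = 8*(5 + 8) - 12*(1 + 12) = 8*13 - 12*13 = 104 - 1*156 = 104 - 156 = -52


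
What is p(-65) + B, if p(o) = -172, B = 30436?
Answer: 30264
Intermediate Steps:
p(-65) + B = -172 + 30436 = 30264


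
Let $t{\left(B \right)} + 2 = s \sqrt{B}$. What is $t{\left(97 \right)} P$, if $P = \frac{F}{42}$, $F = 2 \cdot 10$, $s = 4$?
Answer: $- \frac{20}{21} + \frac{40 \sqrt{97}}{21} \approx 17.807$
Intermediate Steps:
$t{\left(B \right)} = -2 + 4 \sqrt{B}$
$F = 20$
$P = \frac{10}{21}$ ($P = \frac{20}{42} = 20 \cdot \frac{1}{42} = \frac{10}{21} \approx 0.47619$)
$t{\left(97 \right)} P = \left(-2 + 4 \sqrt{97}\right) \frac{10}{21} = - \frac{20}{21} + \frac{40 \sqrt{97}}{21}$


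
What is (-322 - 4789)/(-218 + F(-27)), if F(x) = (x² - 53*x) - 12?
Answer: -5111/1930 ≈ -2.6482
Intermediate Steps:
F(x) = -12 + x² - 53*x
(-322 - 4789)/(-218 + F(-27)) = (-322 - 4789)/(-218 + (-12 + (-27)² - 53*(-27))) = -5111/(-218 + (-12 + 729 + 1431)) = -5111/(-218 + 2148) = -5111/1930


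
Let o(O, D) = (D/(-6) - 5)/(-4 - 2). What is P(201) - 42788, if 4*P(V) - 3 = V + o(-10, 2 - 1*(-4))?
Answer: -170947/4 ≈ -42737.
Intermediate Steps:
o(O, D) = 5/6 + D/36 (o(O, D) = (D*(-1/6) - 5)/(-6) = (-D/6 - 5)*(-1/6) = (-5 - D/6)*(-1/6) = 5/6 + D/36)
P(V) = 1 + V/4 (P(V) = 3/4 + (V + (5/6 + (2 - 1*(-4))/36))/4 = 3/4 + (V + (5/6 + (2 + 4)/36))/4 = 3/4 + (V + (5/6 + (1/36)*6))/4 = 3/4 + (V + (5/6 + 1/6))/4 = 3/4 + (V + 1)/4 = 3/4 + (1 + V)/4 = 3/4 + (1/4 + V/4) = 1 + V/4)
P(201) - 42788 = (1 + (1/4)*201) - 42788 = (1 + 201/4) - 42788 = 205/4 - 42788 = -170947/4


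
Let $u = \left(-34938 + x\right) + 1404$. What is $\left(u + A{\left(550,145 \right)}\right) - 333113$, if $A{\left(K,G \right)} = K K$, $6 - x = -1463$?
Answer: $-62678$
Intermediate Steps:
$x = 1469$ ($x = 6 - -1463 = 6 + 1463 = 1469$)
$A{\left(K,G \right)} = K^{2}$
$u = -32065$ ($u = \left(-34938 + 1469\right) + 1404 = -33469 + 1404 = -32065$)
$\left(u + A{\left(550,145 \right)}\right) - 333113 = \left(-32065 + 550^{2}\right) - 333113 = \left(-32065 + 302500\right) - 333113 = 270435 - 333113 = -62678$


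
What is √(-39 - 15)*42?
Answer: 126*I*√6 ≈ 308.64*I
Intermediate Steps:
√(-39 - 15)*42 = √(-54)*42 = (3*I*√6)*42 = 126*I*√6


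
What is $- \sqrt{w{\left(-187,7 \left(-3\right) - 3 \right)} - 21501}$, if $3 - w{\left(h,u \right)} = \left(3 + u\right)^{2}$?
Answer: $- i \sqrt{21939} \approx - 148.12 i$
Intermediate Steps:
$w{\left(h,u \right)} = 3 - \left(3 + u\right)^{2}$
$- \sqrt{w{\left(-187,7 \left(-3\right) - 3 \right)} - 21501} = - \sqrt{\left(3 - \left(3 + \left(7 \left(-3\right) - 3\right)\right)^{2}\right) - 21501} = - \sqrt{\left(3 - \left(3 - 24\right)^{2}\right) - 21501} = - \sqrt{\left(3 - \left(-21\right)^{2}\right) - 21501} = - \sqrt{\left(3 - 441\right) - 21501} = - \sqrt{-438 - 21501} = - \sqrt{-21939} = - i \sqrt{21939}$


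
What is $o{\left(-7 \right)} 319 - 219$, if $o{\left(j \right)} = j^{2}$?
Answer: $15412$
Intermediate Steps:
$o{\left(-7 \right)} 319 - 219 = \left(-7\right)^{2} \cdot 319 - 219 = 49 \cdot 319 - 219 = 15631 - 219 = 15412$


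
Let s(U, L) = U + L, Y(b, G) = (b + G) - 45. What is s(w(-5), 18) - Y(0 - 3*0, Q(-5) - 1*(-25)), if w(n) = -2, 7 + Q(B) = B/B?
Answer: 42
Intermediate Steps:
Q(B) = -6 (Q(B) = -7 + B/B = -7 + 1 = -6)
Y(b, G) = -45 + G + b (Y(b, G) = (G + b) - 45 = -45 + G + b)
s(U, L) = L + U
s(w(-5), 18) - Y(0 - 3*0, Q(-5) - 1*(-25)) = (18 - 2) - (-45 + (-6 - 1*(-25)) + (0 - 3*0)) = 16 - (-45 + (-6 + 25) + (0 + 0)) = 16 - (-45 + 19 + 0) = 16 - 1*(-26) = 16 + 26 = 42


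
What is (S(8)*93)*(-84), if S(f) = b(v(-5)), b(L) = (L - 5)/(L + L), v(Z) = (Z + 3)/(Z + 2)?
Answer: 25389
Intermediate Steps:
v(Z) = (3 + Z)/(2 + Z)
b(L) = (-5 + L)/(2*L) (b(L) = (-5 + L)/((2*L)) = (-5 + L)*(1/(2*L)) = (-5 + L)/(2*L))
S(f) = -13/4 (S(f) = (-5 + (3 - 5)/(2 - 5))/(2*(((3 - 5)/(2 - 5)))) = (-5 - 2/(-3))/(2*((-2/(-3)))) = (-5 - ⅓*(-2))/(2*((-⅓*(-2)))) = (-5 + ⅔)/(2*(⅔)) = (½)*(3/2)*(-13/3) = -13/4)
(S(8)*93)*(-84) = -13/4*93*(-84) = -1209/4*(-84) = 25389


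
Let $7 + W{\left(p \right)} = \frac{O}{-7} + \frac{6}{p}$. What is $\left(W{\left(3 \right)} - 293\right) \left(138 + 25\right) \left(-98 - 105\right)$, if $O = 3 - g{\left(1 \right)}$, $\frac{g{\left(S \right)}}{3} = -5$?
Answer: $9945608$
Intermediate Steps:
$g{\left(S \right)} = -15$ ($g{\left(S \right)} = 3 \left(-5\right) = -15$)
$O = 18$ ($O = 3 - -15 = 3 + 15 = 18$)
$W{\left(p \right)} = - \frac{67}{7} + \frac{6}{p}$ ($W{\left(p \right)} = -7 + \left(\frac{18}{-7} + \frac{6}{p}\right) = -7 + \left(18 \left(- \frac{1}{7}\right) + \frac{6}{p}\right) = -7 - \left(\frac{18}{7} - \frac{6}{p}\right) = - \frac{67}{7} + \frac{6}{p}$)
$\left(W{\left(3 \right)} - 293\right) \left(138 + 25\right) \left(-98 - 105\right) = \left(\left(- \frac{67}{7} + \frac{6}{3}\right) - 293\right) \left(138 + 25\right) \left(-98 - 105\right) = \left(\left(- \frac{67}{7} + 6 \cdot \frac{1}{3}\right) - 293\right) 163 \left(-203\right) = \left(\left(- \frac{67}{7} + 2\right) - 293\right) \left(-33089\right) = \left(- \frac{53}{7} - 293\right) \left(-33089\right) = \left(- \frac{2104}{7}\right) \left(-33089\right) = 9945608$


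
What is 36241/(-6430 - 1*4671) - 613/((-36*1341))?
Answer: -1742765603/535911876 ≈ -3.2520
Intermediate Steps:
36241/(-6430 - 1*4671) - 613/((-36*1341)) = 36241/(-6430 - 4671) - 613/(-48276) = 36241/(-11101) - 613*(-1/48276) = 36241*(-1/11101) + 613/48276 = -36241/11101 + 613/48276 = -1742765603/535911876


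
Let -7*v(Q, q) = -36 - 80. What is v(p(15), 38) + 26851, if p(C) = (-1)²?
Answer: 188073/7 ≈ 26868.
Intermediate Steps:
p(C) = 1
v(Q, q) = 116/7 (v(Q, q) = -(-36 - 80)/7 = -⅐*(-116) = 116/7)
v(p(15), 38) + 26851 = 116/7 + 26851 = 188073/7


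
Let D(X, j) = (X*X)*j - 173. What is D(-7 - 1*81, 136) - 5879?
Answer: 1047132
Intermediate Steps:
D(X, j) = -173 + j*X² (D(X, j) = X²*j - 173 = j*X² - 173 = -173 + j*X²)
D(-7 - 1*81, 136) - 5879 = (-173 + 136*(-7 - 1*81)²) - 5879 = (-173 + 136*(-7 - 81)²) - 5879 = (-173 + 136*(-88)²) - 5879 = (-173 + 136*7744) - 5879 = (-173 + 1053184) - 5879 = 1053011 - 5879 = 1047132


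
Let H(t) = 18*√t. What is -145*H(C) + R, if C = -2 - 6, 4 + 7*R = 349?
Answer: 345/7 - 5220*I*√2 ≈ 49.286 - 7382.2*I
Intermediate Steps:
R = 345/7 (R = -4/7 + (⅐)*349 = -4/7 + 349/7 = 345/7 ≈ 49.286)
C = -8
-145*H(C) + R = -2610*√(-8) + 345/7 = -2610*2*I*√2 + 345/7 = -5220*I*√2 + 345/7 = 345/7 - 5220*I*√2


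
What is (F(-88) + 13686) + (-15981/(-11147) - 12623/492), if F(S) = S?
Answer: 74442991823/5484324 ≈ 13574.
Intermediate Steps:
(F(-88) + 13686) + (-15981/(-11147) - 12623/492) = (-88 + 13686) + (-15981/(-11147) - 12623/492) = 13598 + (-15981*(-1/11147) - 12623*1/492) = 13598 + (15981/11147 - 12623/492) = 13598 - 132845929/5484324 = 74442991823/5484324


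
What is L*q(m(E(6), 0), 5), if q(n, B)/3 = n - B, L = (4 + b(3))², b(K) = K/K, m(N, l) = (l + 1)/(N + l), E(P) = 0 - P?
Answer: -775/2 ≈ -387.50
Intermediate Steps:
E(P) = -P
m(N, l) = (1 + l)/(N + l)
b(K) = 1
L = 25 (L = (4 + 1)² = 5² = 25)
q(n, B) = -3*B + 3*n (q(n, B) = 3*(n - B) = -3*B + 3*n)
L*q(m(E(6), 0), 5) = 25*(-3*5 + 3*((1 + 0)/(-1*6 + 0))) = 25*(-15 + 3*(1/(-6 + 0))) = 25*(-15 + 3*(1/(-6))) = 25*(-15 + 3*(-⅙*1)) = 25*(-15 + 3*(-⅙)) = 25*(-15 - ½) = 25*(-31/2) = -775/2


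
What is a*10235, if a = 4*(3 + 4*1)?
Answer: 286580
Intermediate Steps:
a = 28 (a = 4*(3 + 4) = 4*7 = 28)
a*10235 = 28*10235 = 286580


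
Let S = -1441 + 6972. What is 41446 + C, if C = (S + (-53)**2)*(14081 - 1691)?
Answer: 103374046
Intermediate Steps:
S = 5531
C = 103332600 (C = (5531 + (-53)**2)*(14081 - 1691) = (5531 + 2809)*12390 = 8340*12390 = 103332600)
41446 + C = 41446 + 103332600 = 103374046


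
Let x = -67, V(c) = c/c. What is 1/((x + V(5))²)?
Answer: 1/4356 ≈ 0.00022957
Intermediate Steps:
V(c) = 1
1/((x + V(5))²) = 1/((-67 + 1)²) = 1/((-66)²) = 1/4356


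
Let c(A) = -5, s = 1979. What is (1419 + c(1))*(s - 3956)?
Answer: -2795478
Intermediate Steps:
(1419 + c(1))*(s - 3956) = (1419 - 5)*(1979 - 3956) = 1414*(-1977) = -2795478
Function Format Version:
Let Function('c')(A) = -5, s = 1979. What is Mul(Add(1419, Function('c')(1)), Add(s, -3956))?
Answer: -2795478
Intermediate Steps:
Mul(Add(1419, Function('c')(1)), Add(s, -3956)) = Mul(Add(1419, -5), Add(1979, -3956)) = Mul(1414, -1977) = -2795478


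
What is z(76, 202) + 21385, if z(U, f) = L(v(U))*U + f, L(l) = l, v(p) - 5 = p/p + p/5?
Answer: 115991/5 ≈ 23198.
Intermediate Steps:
v(p) = 6 + p/5 (v(p) = 5 + (p/p + p/5) = 5 + (1 + p*(1/5)) = 5 + (1 + p/5) = 6 + p/5)
z(U, f) = f + U*(6 + U/5) (z(U, f) = (6 + U/5)*U + f = U*(6 + U/5) + f = f + U*(6 + U/5))
z(76, 202) + 21385 = (202 + (1/5)*76*(30 + 76)) + 21385 = (202 + (1/5)*76*106) + 21385 = (202 + 8056/5) + 21385 = 9066/5 + 21385 = 115991/5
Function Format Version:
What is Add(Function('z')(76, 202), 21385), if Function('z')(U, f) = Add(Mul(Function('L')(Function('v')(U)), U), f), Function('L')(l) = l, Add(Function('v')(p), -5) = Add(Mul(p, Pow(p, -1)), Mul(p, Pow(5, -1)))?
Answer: Rational(115991, 5) ≈ 23198.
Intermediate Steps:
Function('v')(p) = Add(6, Mul(Rational(1, 5), p)) (Function('v')(p) = Add(5, Add(Mul(p, Pow(p, -1)), Mul(p, Pow(5, -1)))) = Add(5, Add(1, Mul(p, Rational(1, 5)))) = Add(5, Add(1, Mul(Rational(1, 5), p))) = Add(6, Mul(Rational(1, 5), p)))
Function('z')(U, f) = Add(f, Mul(U, Add(6, Mul(Rational(1, 5), U)))) (Function('z')(U, f) = Add(Mul(Add(6, Mul(Rational(1, 5), U)), U), f) = Add(Mul(U, Add(6, Mul(Rational(1, 5), U))), f) = Add(f, Mul(U, Add(6, Mul(Rational(1, 5), U)))))
Add(Function('z')(76, 202), 21385) = Add(Add(202, Mul(Rational(1, 5), 76, Add(30, 76))), 21385) = Add(Add(202, Mul(Rational(1, 5), 76, 106)), 21385) = Add(Add(202, Rational(8056, 5)), 21385) = Add(Rational(9066, 5), 21385) = Rational(115991, 5)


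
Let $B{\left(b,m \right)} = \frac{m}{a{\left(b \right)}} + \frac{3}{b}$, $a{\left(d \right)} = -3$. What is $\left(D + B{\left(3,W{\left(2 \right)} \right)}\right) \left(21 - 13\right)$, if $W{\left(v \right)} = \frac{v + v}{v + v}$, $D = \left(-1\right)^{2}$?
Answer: $\frac{40}{3} \approx 13.333$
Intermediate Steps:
$D = 1$
$W{\left(v \right)} = 1$ ($W{\left(v \right)} = \frac{2 v}{2 v} = 2 v \frac{1}{2 v} = 1$)
$B{\left(b,m \right)} = \frac{3}{b} - \frac{m}{3}$ ($B{\left(b,m \right)} = \frac{m}{-3} + \frac{3}{b} = m \left(- \frac{1}{3}\right) + \frac{3}{b} = - \frac{m}{3} + \frac{3}{b} = \frac{3}{b} - \frac{m}{3}$)
$\left(D + B{\left(3,W{\left(2 \right)} \right)}\right) \left(21 - 13\right) = \left(1 + \left(\frac{3}{3} - \frac{1}{3}\right)\right) \left(21 - 13\right) = \left(1 + \left(3 \cdot \frac{1}{3} - \frac{1}{3}\right)\right) \left(21 - 13\right) = \left(1 + \left(1 - \frac{1}{3}\right)\right) 8 = \left(1 + \frac{2}{3}\right) 8 = \frac{5}{3} \cdot 8 = \frac{40}{3}$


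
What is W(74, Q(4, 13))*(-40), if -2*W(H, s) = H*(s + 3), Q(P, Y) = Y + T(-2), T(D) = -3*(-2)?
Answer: 32560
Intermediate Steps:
T(D) = 6
Q(P, Y) = 6 + Y (Q(P, Y) = Y + 6 = 6 + Y)
W(H, s) = -H*(3 + s)/2 (W(H, s) = -H*(s + 3)/2 = -H*(3 + s)/2)
W(74, Q(4, 13))*(-40) = -1/2*74*(3 + (6 + 13))*(-40) = -1/2*74*(3 + 19)*(-40) = -1/2*74*22*(-40) = -814*(-40) = 32560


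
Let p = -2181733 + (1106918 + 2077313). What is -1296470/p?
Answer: -92605/71607 ≈ -1.2932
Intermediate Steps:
p = 1002498 (p = -2181733 + 3184231 = 1002498)
-1296470/p = -1296470/1002498 = -1296470*1/1002498 = -92605/71607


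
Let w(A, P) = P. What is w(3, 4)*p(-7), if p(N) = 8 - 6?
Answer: 8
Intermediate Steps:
p(N) = 2
w(3, 4)*p(-7) = 4*2 = 8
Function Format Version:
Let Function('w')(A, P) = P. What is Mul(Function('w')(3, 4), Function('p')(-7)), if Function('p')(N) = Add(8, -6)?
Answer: 8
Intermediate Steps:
Function('p')(N) = 2
Mul(Function('w')(3, 4), Function('p')(-7)) = Mul(4, 2) = 8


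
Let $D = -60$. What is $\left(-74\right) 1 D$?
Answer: $4440$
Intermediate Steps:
$\left(-74\right) 1 D = \left(-74\right) 1 \left(-60\right) = \left(-74\right) \left(-60\right) = 4440$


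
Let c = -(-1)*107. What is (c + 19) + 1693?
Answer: 1819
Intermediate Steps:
c = 107 (c = -1*(-107) = 107)
(c + 19) + 1693 = (107 + 19) + 1693 = 126 + 1693 = 1819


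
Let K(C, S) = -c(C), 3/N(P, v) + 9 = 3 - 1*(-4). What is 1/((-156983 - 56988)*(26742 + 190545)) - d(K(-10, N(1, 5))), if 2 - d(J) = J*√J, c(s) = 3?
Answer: -92986233355/46493116677 - 3*I*√3 ≈ -2.0 - 5.1962*I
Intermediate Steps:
N(P, v) = -3/2 (N(P, v) = 3/(-9 + (3 - 1*(-4))) = 3/(-9 + (3 + 4)) = 3/(-9 + 7) = 3/(-2) = 3*(-½) = -3/2)
K(C, S) = -3 (K(C, S) = -1*3 = -3)
d(J) = 2 - J^(3/2) (d(J) = 2 - J*√J = 2 - J^(3/2))
1/((-156983 - 56988)*(26742 + 190545)) - d(K(-10, N(1, 5))) = 1/((-156983 - 56988)*(26742 + 190545)) - (2 - (-3)^(3/2)) = 1/(-213971*217287) - (2 - (-3)*I*√3) = 1/(-46493116677) - (2 + 3*I*√3) = -1/46493116677 + (-2 - 3*I*√3) = -92986233355/46493116677 - 3*I*√3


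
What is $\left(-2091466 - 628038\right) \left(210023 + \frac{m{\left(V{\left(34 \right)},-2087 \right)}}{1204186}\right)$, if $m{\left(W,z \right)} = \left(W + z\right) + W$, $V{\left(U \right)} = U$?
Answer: $- \frac{343890464917183768}{602093} \approx -5.7116 \cdot 10^{11}$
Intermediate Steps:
$m{\left(W,z \right)} = z + 2 W$
$\left(-2091466 - 628038\right) \left(210023 + \frac{m{\left(V{\left(34 \right)},-2087 \right)}}{1204186}\right) = \left(-2091466 - 628038\right) \left(210023 + \frac{-2087 + 2 \cdot 34}{1204186}\right) = - 2719504 \left(210023 + \left(-2087 + 68\right) \frac{1}{1204186}\right) = - 2719504 \left(210023 - \frac{2019}{1204186}\right) = \left(-2719504\right) \frac{252906754259}{1204186} = - \frac{343890464917183768}{602093}$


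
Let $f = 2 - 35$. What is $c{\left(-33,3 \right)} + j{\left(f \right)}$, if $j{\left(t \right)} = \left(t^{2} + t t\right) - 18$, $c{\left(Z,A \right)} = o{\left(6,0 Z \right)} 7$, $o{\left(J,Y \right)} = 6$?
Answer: $2202$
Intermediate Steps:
$c{\left(Z,A \right)} = 42$ ($c{\left(Z,A \right)} = 6 \cdot 7 = 42$)
$f = -33$
$j{\left(t \right)} = -18 + 2 t^{2}$ ($j{\left(t \right)} = \left(t^{2} + t^{2}\right) - 18 = 2 t^{2} - 18 = -18 + 2 t^{2}$)
$c{\left(-33,3 \right)} + j{\left(f \right)} = 42 - \left(18 - 2 \left(-33\right)^{2}\right) = 42 + \left(-18 + 2 \cdot 1089\right) = 42 + \left(-18 + 2178\right) = 42 + 2160 = 2202$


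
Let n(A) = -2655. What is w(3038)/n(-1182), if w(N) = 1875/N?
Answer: -125/537726 ≈ -0.00023246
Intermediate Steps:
w(3038)/n(-1182) = (1875/3038)/(-2655) = (1875*(1/3038))*(-1/2655) = (1875/3038)*(-1/2655) = -125/537726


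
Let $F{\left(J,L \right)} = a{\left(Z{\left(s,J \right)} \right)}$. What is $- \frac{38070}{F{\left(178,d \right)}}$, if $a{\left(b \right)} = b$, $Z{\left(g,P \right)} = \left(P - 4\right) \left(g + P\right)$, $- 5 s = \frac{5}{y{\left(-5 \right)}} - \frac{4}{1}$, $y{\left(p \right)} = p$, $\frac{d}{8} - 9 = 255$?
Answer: $- \frac{6345}{5191} \approx -1.2223$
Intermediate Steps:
$d = 2112$ ($d = 72 + 8 \cdot 255 = 72 + 2040 = 2112$)
$s = 1$ ($s = - \frac{\frac{5}{-5} - \frac{4}{1}}{5} = - \frac{5 \left(- \frac{1}{5}\right) - 4}{5} = - \frac{-1 - 4}{5} = \left(- \frac{1}{5}\right) \left(-5\right) = 1$)
$Z{\left(g,P \right)} = \left(-4 + P\right) \left(P + g\right)$
$F{\left(J,L \right)} = -4 + J^{2} - 3 J$ ($F{\left(J,L \right)} = J^{2} - 4 J - 4 + J 1 = J^{2} - 4 J - 4 + J = -4 + J^{2} - 3 J$)
$- \frac{38070}{F{\left(178,d \right)}} = - \frac{38070}{-4 + 178^{2} - 534} = - \frac{38070}{-4 + 31684 - 534} = - \frac{38070}{31146} = \left(-38070\right) \frac{1}{31146} = - \frac{6345}{5191}$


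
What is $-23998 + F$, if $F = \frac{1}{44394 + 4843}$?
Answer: $- \frac{1181589525}{49237} \approx -23998.0$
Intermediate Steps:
$F = \frac{1}{49237} \approx 2.031 \cdot 10^{-5}$
$-23998 + F = -23998 + \frac{1}{49237} = - \frac{1181589525}{49237}$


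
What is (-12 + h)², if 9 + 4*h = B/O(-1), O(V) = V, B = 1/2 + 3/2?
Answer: 3481/16 ≈ 217.56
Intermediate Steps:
B = 2 (B = 1*(½) + 3*(½) = ½ + 3/2 = 2)
h = -11/4 (h = -9/4 + (2/(-1))/4 = -9/4 + (2*(-1))/4 = -9/4 + (¼)*(-2) = -9/4 - ½ = -11/4 ≈ -2.7500)
(-12 + h)² = (-12 - 11/4)² = (-59/4)² = 3481/16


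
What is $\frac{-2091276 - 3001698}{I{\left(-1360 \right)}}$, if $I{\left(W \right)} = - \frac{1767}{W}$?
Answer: $- \frac{2308814880}{589} \approx -3.9199 \cdot 10^{6}$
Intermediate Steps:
$\frac{-2091276 - 3001698}{I{\left(-1360 \right)}} = \frac{-2091276 - 3001698}{\left(-1767\right) \frac{1}{-1360}} = \frac{-2091276 - 3001698}{\left(-1767\right) \left(- \frac{1}{1360}\right)} = - \frac{5092974}{\frac{1767}{1360}} = \left(-5092974\right) \frac{1360}{1767} = - \frac{2308814880}{589}$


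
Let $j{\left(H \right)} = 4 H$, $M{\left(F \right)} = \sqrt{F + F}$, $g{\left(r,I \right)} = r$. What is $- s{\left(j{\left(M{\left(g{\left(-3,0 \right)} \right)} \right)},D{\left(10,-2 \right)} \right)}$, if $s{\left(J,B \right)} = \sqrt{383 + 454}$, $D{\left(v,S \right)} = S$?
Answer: $- 3 \sqrt{93} \approx -28.931$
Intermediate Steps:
$M{\left(F \right)} = \sqrt{2} \sqrt{F}$ ($M{\left(F \right)} = \sqrt{2 F} = \sqrt{2} \sqrt{F}$)
$s{\left(J,B \right)} = 3 \sqrt{93}$ ($s{\left(J,B \right)} = \sqrt{837} = 3 \sqrt{93}$)
$- s{\left(j{\left(M{\left(g{\left(-3,0 \right)} \right)} \right)},D{\left(10,-2 \right)} \right)} = - 3 \sqrt{93}$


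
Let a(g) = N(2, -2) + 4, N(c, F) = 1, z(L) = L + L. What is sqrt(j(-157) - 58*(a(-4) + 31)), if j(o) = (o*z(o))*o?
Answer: I*sqrt(7741874) ≈ 2782.4*I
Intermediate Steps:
z(L) = 2*L
a(g) = 5 (a(g) = 1 + 4 = 5)
j(o) = 2*o**3 (j(o) = (o*(2*o))*o = (2*o**2)*o = 2*o**3)
sqrt(j(-157) - 58*(a(-4) + 31)) = sqrt(2*(-157)**3 - 58*(5 + 31)) = sqrt(2*(-3869893) - 58*36) = sqrt(-7739786 - 2088) = sqrt(-7741874) = I*sqrt(7741874)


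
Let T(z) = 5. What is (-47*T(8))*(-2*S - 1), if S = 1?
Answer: 705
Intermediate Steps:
(-47*T(8))*(-2*S - 1) = (-47*5)*(-2*1 - 1) = -235*(-2 - 1) = -235*(-3) = 705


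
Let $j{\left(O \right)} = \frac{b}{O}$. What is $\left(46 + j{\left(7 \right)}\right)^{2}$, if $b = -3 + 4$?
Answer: $\frac{104329}{49} \approx 2129.2$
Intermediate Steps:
$b = 1$
$j{\left(O \right)} = \frac{1}{O}$ ($j{\left(O \right)} = 1 \frac{1}{O} = \frac{1}{O}$)
$\left(46 + j{\left(7 \right)}\right)^{2} = \left(46 + \frac{1}{7}\right)^{2} = \left(\frac{323}{7}\right)^{2} = \frac{104329}{49}$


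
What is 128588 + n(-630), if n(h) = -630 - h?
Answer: 128588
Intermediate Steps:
128588 + n(-630) = 128588 + (-630 - 1*(-630)) = 128588 + (-630 + 630) = 128588 + 0 = 128588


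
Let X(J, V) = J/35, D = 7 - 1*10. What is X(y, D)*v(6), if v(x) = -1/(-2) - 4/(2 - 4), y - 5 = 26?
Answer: 31/14 ≈ 2.2143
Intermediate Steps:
y = 31 (y = 5 + 26 = 31)
D = -3 (D = 7 - 10 = -3)
X(J, V) = J/35 (X(J, V) = J*(1/35) = J/35)
v(x) = 5/2 (v(x) = -1*(-½) - 4/(-2) = ½ - 4*(-½) = ½ + 2 = 5/2)
X(y, D)*v(6) = ((1/35)*31)*(5/2) = (31/35)*(5/2) = 31/14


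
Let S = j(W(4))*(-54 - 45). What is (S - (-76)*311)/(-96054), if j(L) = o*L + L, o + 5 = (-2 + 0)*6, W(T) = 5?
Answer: -2254/6861 ≈ -0.32852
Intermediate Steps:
o = -17 (o = -5 + (-2 + 0)*6 = -5 - 2*6 = -5 - 12 = -17)
j(L) = -16*L (j(L) = -17*L + L = -16*L)
S = 7920 (S = (-16*5)*(-54 - 45) = -80*(-99) = 7920)
(S - (-76)*311)/(-96054) = (7920 - (-76)*311)/(-96054) = (7920 - 1*(-23636))*(-1/96054) = (7920 + 23636)*(-1/96054) = 31556*(-1/96054) = -2254/6861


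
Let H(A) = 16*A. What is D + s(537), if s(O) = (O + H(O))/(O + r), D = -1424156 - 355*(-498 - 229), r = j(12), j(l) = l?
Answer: -213387950/183 ≈ -1.1661e+6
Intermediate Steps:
r = 12
D = -1166071 (D = -1424156 - 355*(-727) = -1424156 + 258085 = -1166071)
s(O) = 17*O/(12 + O) (s(O) = (O + 16*O)/(O + 12) = (17*O)/(12 + O) = 17*O/(12 + O))
D + s(537) = -1166071 + 17*537/(12 + 537) = -1166071 + 17*537/549 = -1166071 + 17*537*(1/549) = -1166071 + 3043/183 = -213387950/183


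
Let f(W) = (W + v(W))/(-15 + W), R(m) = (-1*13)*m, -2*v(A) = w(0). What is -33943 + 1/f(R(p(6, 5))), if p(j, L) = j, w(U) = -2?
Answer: -2613518/77 ≈ -33942.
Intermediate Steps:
v(A) = 1 (v(A) = -½*(-2) = 1)
R(m) = -13*m
f(W) = (1 + W)/(-15 + W) (f(W) = (W + 1)/(-15 + W) = (1 + W)/(-15 + W))
-33943 + 1/f(R(p(6, 5))) = -33943 + 1/((1 - 13*6)/(-15 - 13*6)) = -33943 + 1/((1 - 78)/(-15 - 78)) = -33943 + 1/(-77/(-93)) = -33943 + 1/(-1/93*(-77)) = -33943 + 1/(77/93) = -33943 + 93/77 = -2613518/77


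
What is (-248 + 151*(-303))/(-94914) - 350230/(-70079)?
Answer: 36465434299/6651478206 ≈ 5.4823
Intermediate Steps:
(-248 + 151*(-303))/(-94914) - 350230/(-70079) = (-248 - 45753)*(-1/94914) - 350230*(-1/70079) = -46001*(-1/94914) + 350230/70079 = 46001/94914 + 350230/70079 = 36465434299/6651478206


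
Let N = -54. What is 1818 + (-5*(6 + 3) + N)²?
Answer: 11619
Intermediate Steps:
1818 + (-5*(6 + 3) + N)² = 1818 + (-5*(6 + 3) - 54)² = 1818 + (-5*9 - 54)² = 1818 + (-45 - 54)² = 1818 + (-99)² = 1818 + 9801 = 11619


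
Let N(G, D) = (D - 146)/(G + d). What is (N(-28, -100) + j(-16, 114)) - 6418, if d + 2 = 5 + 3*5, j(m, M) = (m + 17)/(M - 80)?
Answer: -1086873/170 ≈ -6393.4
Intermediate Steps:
j(m, M) = (17 + m)/(-80 + M)
d = 18 (d = -2 + (5 + 3*5) = -2 + (5 + 15) = -2 + 20 = 18)
N(G, D) = (-146 + D)/(18 + G) (N(G, D) = (D - 146)/(G + 18) = (-146 + D)/(18 + G))
(N(-28, -100) + j(-16, 114)) - 6418 = ((-146 - 100)/(18 - 28) + (17 - 16)/(-80 + 114)) - 6418 = (-246/(-10) + 1/34) - 6418 = (-1/10*(-246) + (1/34)*1) - 6418 = (123/5 + 1/34) - 6418 = 4187/170 - 6418 = -1086873/170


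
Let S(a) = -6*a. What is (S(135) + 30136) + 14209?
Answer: 43535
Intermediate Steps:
(S(135) + 30136) + 14209 = (-6*135 + 30136) + 14209 = (-810 + 30136) + 14209 = 29326 + 14209 = 43535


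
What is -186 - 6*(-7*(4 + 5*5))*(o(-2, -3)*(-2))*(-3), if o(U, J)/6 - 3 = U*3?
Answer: -131730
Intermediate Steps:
o(U, J) = 18 + 18*U (o(U, J) = 18 + 6*(U*3) = 18 + 6*(3*U) = 18 + 18*U)
-186 - 6*(-7*(4 + 5*5))*(o(-2, -3)*(-2))*(-3) = -186 - 6*(-7*(4 + 5*5))*((18 + 18*(-2))*(-2))*(-3) = -186 - 6*(-7*(4 + 25))*((18 - 36)*(-2))*(-3) = -186 - 6*(-7*29)*-18*(-2)*(-3) = -186 - (-1218)*36*(-3) = -186 - (-1218)*(-108) = -186 - 6*21924 = -186 - 131544 = -131730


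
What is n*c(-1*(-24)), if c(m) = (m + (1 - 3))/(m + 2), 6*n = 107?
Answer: 1177/78 ≈ 15.090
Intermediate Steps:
n = 107/6 (n = (⅙)*107 = 107/6 ≈ 17.833)
c(m) = (-2 + m)/(2 + m) (c(m) = (m - 2)/(2 + m) = (-2 + m)/(2 + m))
n*c(-1*(-24)) = 107*((-2 - 1*(-24))/(2 - 1*(-24)))/6 = 107*((-2 + 24)/(2 + 24))/6 = 107*(22/26)/6 = 107*((1/26)*22)/6 = (107/6)*(11/13) = 1177/78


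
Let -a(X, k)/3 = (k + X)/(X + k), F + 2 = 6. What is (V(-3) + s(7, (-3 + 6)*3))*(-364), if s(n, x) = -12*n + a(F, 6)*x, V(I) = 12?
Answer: 36036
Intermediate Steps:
F = 4 (F = -2 + 6 = 4)
a(X, k) = -3 (a(X, k) = -3*(k + X)/(X + k) = -3*(X + k)/(X + k) = -3*1 = -3)
s(n, x) = -12*n - 3*x
(V(-3) + s(7, (-3 + 6)*3))*(-364) = (12 + (-12*7 - 3*(-3 + 6)*3))*(-364) = (12 + (-84 - 9*3))*(-364) = (12 + (-84 - 3*9))*(-364) = (12 + (-84 - 27))*(-364) = (12 - 111)*(-364) = -99*(-364) = 36036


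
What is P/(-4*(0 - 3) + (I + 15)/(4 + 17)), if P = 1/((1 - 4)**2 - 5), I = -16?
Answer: 21/1004 ≈ 0.020916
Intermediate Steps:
P = 1/4 (P = 1/((-3)**2 - 5) = 1/(9 - 5) = 1/4 ≈ 0.25000)
P/(-4*(0 - 3) + (I + 15)/(4 + 17)) = 1/(4*(-4*(0 - 3) + (-16 + 15)/(4 + 17))) = 1/(4*(-4*(-3) - 1/21)) = 1/(4*(12 - 1*1/21)) = 1/(4*(12 - 1/21)) = 1/(4*(251/21)) = (1/4)*(21/251) = 21/1004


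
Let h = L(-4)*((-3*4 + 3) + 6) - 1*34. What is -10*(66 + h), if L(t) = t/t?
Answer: -290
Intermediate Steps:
L(t) = 1
h = -37 (h = 1*((-3*4 + 3) + 6) - 1*34 = 1*((-12 + 3) + 6) - 34 = 1*(-9 + 6) - 34 = 1*(-3) - 34 = -3 - 34 = -37)
-10*(66 + h) = -10*(66 - 37) = -10*29 = -290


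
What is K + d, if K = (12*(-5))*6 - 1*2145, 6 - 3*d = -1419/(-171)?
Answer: -428486/171 ≈ -2505.8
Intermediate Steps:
d = -131/171 (d = 2 - (-473)/(-171) = 2 - (-473)*(-1)/171 = 2 - 1/3*473/57 = 2 - 473/171 = -131/171 ≈ -0.76608)
K = -2505 (K = -60*6 - 2145 = -360 - 2145 = -2505)
K + d = -2505 - 131/171 = -428486/171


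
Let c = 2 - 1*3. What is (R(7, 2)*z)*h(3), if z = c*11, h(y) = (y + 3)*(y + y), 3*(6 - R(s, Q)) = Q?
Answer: -2112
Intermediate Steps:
c = -1 (c = 2 - 3 = -1)
R(s, Q) = 6 - Q/3
h(y) = 2*y*(3 + y) (h(y) = (3 + y)*(2*y) = 2*y*(3 + y))
z = -11 (z = -1*11 = -11)
(R(7, 2)*z)*h(3) = ((6 - 1/3*2)*(-11))*(2*3*(3 + 3)) = ((6 - 2/3)*(-11))*(2*3*6) = ((16/3)*(-11))*36 = -176/3*36 = -2112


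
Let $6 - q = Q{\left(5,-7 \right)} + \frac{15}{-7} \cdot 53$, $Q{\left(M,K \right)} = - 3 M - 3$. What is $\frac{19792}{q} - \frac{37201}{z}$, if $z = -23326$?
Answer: $\frac{30537401}{209934} \approx 145.46$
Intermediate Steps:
$Q{\left(M,K \right)} = -3 - 3 M$
$q = \frac{963}{7}$ ($q = 6 - \left(\left(-3 - 15\right) + \frac{15}{-7} \cdot 53\right) = 6 - \left(\left(-3 - 15\right) + 15 \left(- \frac{1}{7}\right) 53\right) = 6 - \left(-18 - \frac{795}{7}\right) = 6 - - \frac{921}{7} = 6 + \frac{921}{7} = \frac{963}{7} \approx 137.57$)
$\frac{19792}{q} - \frac{37201}{z} = \frac{19792}{\frac{963}{7}} - \frac{37201}{-23326} = 19792 \cdot \frac{7}{963} - - \frac{37201}{23326} = \frac{138544}{963} + \frac{37201}{23326} = \frac{30537401}{209934}$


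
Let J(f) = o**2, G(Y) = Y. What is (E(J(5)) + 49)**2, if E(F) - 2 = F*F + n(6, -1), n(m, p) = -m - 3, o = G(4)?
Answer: 88804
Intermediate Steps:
o = 4
n(m, p) = -3 - m
J(f) = 16 (J(f) = 4**2 = 16)
E(F) = -7 + F**2 (E(F) = 2 + (F*F + (-3 - 1*6)) = 2 + (F**2 + (-3 - 6)) = 2 + (F**2 - 9) = 2 + (-9 + F**2) = -7 + F**2)
(E(J(5)) + 49)**2 = ((-7 + 16**2) + 49)**2 = ((-7 + 256) + 49)**2 = (249 + 49)**2 = 298**2 = 88804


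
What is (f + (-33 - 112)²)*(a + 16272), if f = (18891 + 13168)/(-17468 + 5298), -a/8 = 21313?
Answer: -19729526401156/6085 ≈ -3.2423e+9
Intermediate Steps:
a = -170504 (a = -8*21313 = -170504)
f = -32059/12170 (f = 32059/(-12170) = 32059*(-1/12170) = -32059/12170 ≈ -2.6343)
(f + (-33 - 112)²)*(a + 16272) = (-32059/12170 + (-33 - 112)²)*(-170504 + 16272) = (-32059/12170 + (-145)²)*(-154232) = (-32059/12170 + 21025)*(-154232) = (255842191/12170)*(-154232) = -19729526401156/6085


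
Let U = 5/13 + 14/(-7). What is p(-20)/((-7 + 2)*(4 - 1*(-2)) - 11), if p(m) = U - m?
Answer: -239/533 ≈ -0.44841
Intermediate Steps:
U = -21/13 (U = 5*(1/13) + 14*(-1/7) = 5/13 - 2 = -21/13 ≈ -1.6154)
p(m) = -21/13 - m
p(-20)/((-7 + 2)*(4 - 1*(-2)) - 11) = (-21/13 - 1*(-20))/((-7 + 2)*(4 - 1*(-2)) - 11) = (-21/13 + 20)/(-5*(4 + 2) - 11) = 239/(13*(-5*6 - 11)) = 239/(13*(-30 - 11)) = (239/13)/(-41) = (239/13)*(-1/41) = -239/533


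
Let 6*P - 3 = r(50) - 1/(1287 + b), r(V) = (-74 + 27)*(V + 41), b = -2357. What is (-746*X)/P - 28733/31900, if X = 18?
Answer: 96986162659/5403126300 ≈ 17.950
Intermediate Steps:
r(V) = -1927 - 47*V (r(V) = -47*(41 + V) = -1927 - 47*V)
P = -1524393/2140 (P = 1/2 + ((-1927 - 47*50) - 1/(1287 - 2357))/6 = 1/2 + ((-1927 - 2350) - 1/(-1070))/6 = 1/2 + (-4277 - 1*(-1/1070))/6 = 1/2 + (-4277 + 1/1070)/6 = 1/2 + (1/6)*(-4576389/1070) = 1/2 - 1525463/2140 = -1524393/2140 ≈ -712.33)
(-746*X)/P - 28733/31900 = (-746*18)/(-1524393/2140) - 28733/31900 = -13428*(-2140/1524393) - 28733*1/31900 = 3192880/169377 - 28733/31900 = 96986162659/5403126300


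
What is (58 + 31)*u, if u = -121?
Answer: -10769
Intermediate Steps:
(58 + 31)*u = (58 + 31)*(-121) = 89*(-121) = -10769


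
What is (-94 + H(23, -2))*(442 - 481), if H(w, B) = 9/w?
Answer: 83967/23 ≈ 3650.7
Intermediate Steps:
(-94 + H(23, -2))*(442 - 481) = (-94 + 9/23)*(442 - 481) = (-94 + 9*(1/23))*(-39) = (-94 + 9/23)*(-39) = -2153/23*(-39) = 83967/23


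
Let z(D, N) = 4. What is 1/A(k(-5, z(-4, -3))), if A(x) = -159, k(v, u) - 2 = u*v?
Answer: -1/159 ≈ -0.0062893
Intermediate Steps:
k(v, u) = 2 + u*v
1/A(k(-5, z(-4, -3))) = 1/(-159) = -1/159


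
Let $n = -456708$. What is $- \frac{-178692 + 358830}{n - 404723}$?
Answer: $\frac{180138}{861431} \approx 0.20911$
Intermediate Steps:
$- \frac{-178692 + 358830}{n - 404723} = - \frac{-178692 + 358830}{-456708 - 404723} = - \frac{180138}{-861431} = - \frac{180138 \left(-1\right)}{861431} = \left(-1\right) \left(- \frac{180138}{861431}\right) = \frac{180138}{861431}$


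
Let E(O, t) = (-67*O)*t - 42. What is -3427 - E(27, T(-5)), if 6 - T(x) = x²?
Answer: -37756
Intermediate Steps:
T(x) = 6 - x²
E(O, t) = -42 - 67*O*t (E(O, t) = -67*O*t - 42 = -42 - 67*O*t)
-3427 - E(27, T(-5)) = -3427 - (-42 - 67*27*(6 - 1*(-5)²)) = -3427 - (-42 - 67*27*(6 - 1*25)) = -3427 - (-42 - 67*27*(6 - 25)) = -3427 - (-42 - 67*27*(-19)) = -3427 - (-42 + 34371) = -3427 - 1*34329 = -3427 - 34329 = -37756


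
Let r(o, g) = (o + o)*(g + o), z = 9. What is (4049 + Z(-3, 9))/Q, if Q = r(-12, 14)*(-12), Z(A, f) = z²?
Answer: 2065/288 ≈ 7.1701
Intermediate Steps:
Z(A, f) = 81 (Z(A, f) = 9² = 81)
r(o, g) = 2*o*(g + o) (r(o, g) = (2*o)*(g + o) = 2*o*(g + o))
Q = 576 (Q = (2*(-12)*(14 - 12))*(-12) = (2*(-12)*2)*(-12) = -48*(-12) = 576)
(4049 + Z(-3, 9))/Q = (4049 + 81)/576 = 4130*(1/576) = 2065/288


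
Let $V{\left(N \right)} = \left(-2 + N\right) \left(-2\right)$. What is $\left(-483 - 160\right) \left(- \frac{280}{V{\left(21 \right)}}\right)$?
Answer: $- \frac{90020}{19} \approx -4737.9$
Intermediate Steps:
$V{\left(N \right)} = 4 - 2 N$
$\left(-483 - 160\right) \left(- \frac{280}{V{\left(21 \right)}}\right) = \left(-483 - 160\right) \left(- \frac{280}{4 - 42}\right) = \left(-483 - 160\right) \left(- \frac{280}{-38}\right) = - 643 \left(\left(-280\right) \left(- \frac{1}{38}\right)\right) = \left(-643\right) \frac{140}{19} = - \frac{90020}{19}$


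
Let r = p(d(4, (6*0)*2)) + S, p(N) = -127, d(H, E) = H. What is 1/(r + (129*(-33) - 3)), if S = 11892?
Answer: 1/7505 ≈ 0.00013324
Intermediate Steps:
r = 11765 (r = -127 + 11892 = 11765)
1/(r + (129*(-33) - 3)) = 1/(11765 + (129*(-33) - 3)) = 1/(11765 + (-4257 - 3)) = 1/(11765 - 4260) = 1/7505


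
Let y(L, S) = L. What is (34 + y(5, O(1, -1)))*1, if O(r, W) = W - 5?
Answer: 39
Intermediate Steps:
O(r, W) = -5 + W
(34 + y(5, O(1, -1)))*1 = (34 + 5)*1 = 39*1 = 39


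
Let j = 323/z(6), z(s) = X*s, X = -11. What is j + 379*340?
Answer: 8504437/66 ≈ 1.2886e+5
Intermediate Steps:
z(s) = -11*s
j = -323/66 (j = 323/((-11*6)) = 323/(-66) = 323*(-1/66) = -323/66 ≈ -4.8939)
j + 379*340 = -323/66 + 379*340 = -323/66 + 128860 = 8504437/66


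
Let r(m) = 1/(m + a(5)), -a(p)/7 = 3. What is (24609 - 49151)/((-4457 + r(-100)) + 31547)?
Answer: -2969582/3277889 ≈ -0.90594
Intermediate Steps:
a(p) = -21 (a(p) = -7*3 = -21)
r(m) = 1/(-21 + m) (r(m) = 1/(m - 21) = 1/(-21 + m))
(24609 - 49151)/((-4457 + r(-100)) + 31547) = (24609 - 49151)/((-4457 + 1/(-21 - 100)) + 31547) = -24542/((-4457 + 1/(-121)) + 31547) = -24542/((-4457 - 1/121) + 31547) = -24542/(-539298/121 + 31547) = -24542/3277889/121 = -24542*121/3277889 = -2969582/3277889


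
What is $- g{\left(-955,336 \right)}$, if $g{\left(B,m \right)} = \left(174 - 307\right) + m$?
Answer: $-203$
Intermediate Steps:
$g{\left(B,m \right)} = -133 + m$
$- g{\left(-955,336 \right)} = - (-133 + 336) = \left(-1\right) 203 = -203$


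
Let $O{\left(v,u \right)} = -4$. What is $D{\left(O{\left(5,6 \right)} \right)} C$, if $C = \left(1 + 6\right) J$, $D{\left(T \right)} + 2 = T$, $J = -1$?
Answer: $42$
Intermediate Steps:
$D{\left(T \right)} = -2 + T$
$C = -7$ ($C = \left(1 + 6\right) \left(-1\right) = 7 \left(-1\right) = -7$)
$D{\left(O{\left(5,6 \right)} \right)} C = \left(-2 - 4\right) \left(-7\right) = \left(-6\right) \left(-7\right) = 42$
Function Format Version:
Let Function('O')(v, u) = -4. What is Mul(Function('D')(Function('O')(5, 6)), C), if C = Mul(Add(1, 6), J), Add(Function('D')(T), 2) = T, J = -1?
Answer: 42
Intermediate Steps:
Function('D')(T) = Add(-2, T)
C = -7 (C = Mul(Add(1, 6), -1) = Mul(7, -1) = -7)
Mul(Function('D')(Function('O')(5, 6)), C) = Mul(Add(-2, -4), -7) = Mul(-6, -7) = 42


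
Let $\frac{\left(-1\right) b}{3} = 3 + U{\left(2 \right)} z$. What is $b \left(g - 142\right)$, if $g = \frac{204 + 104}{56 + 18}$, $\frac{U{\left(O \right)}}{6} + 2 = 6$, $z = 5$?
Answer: $\frac{1881900}{37} \approx 50862.0$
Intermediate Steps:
$U{\left(O \right)} = 24$ ($U{\left(O \right)} = -12 + 6 \cdot 6 = -12 + 36 = 24$)
$g = \frac{154}{37}$ ($g = \frac{308}{74} = 308 \cdot \frac{1}{74} = \frac{154}{37} \approx 4.1622$)
$b = -369$ ($b = - 3 \left(3 + 24 \cdot 5\right) = - 3 \left(3 + 120\right) = \left(-3\right) 123 = -369$)
$b \left(g - 142\right) = - 369 \left(\frac{154}{37} - 142\right) = \left(-369\right) \left(- \frac{5100}{37}\right) = \frac{1881900}{37}$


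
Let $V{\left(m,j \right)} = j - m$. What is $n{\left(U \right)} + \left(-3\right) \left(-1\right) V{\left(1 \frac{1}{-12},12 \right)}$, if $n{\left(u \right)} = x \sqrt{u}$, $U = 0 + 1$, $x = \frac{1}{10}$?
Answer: $\frac{727}{20} \approx 36.35$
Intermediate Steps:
$x = \frac{1}{10} \approx 0.1$
$U = 1$
$n{\left(u \right)} = \frac{\sqrt{u}}{10}$
$n{\left(U \right)} + \left(-3\right) \left(-1\right) V{\left(1 \frac{1}{-12},12 \right)} = \frac{\sqrt{1}}{10} + \left(-3\right) \left(-1\right) \left(12 - 1 \frac{1}{-12}\right) = \frac{1}{10} \cdot 1 + 3 \left(12 - 1 \left(- \frac{1}{12}\right)\right) = \frac{1}{10} + 3 \left(12 - - \frac{1}{12}\right) = \frac{1}{10} + 3 \left(12 + \frac{1}{12}\right) = \frac{1}{10} + 3 \cdot \frac{145}{12} = \frac{1}{10} + \frac{145}{4} = \frac{727}{20}$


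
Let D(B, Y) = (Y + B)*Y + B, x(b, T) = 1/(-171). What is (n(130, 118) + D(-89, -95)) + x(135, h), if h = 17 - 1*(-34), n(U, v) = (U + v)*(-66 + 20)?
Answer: 1023092/171 ≈ 5983.0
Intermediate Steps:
n(U, v) = -46*U - 46*v (n(U, v) = (U + v)*(-46) = -46*U - 46*v)
h = 51 (h = 17 + 34 = 51)
x(b, T) = -1/171
D(B, Y) = B + Y*(B + Y) (D(B, Y) = (B + Y)*Y + B = Y*(B + Y) + B = B + Y*(B + Y))
(n(130, 118) + D(-89, -95)) + x(135, h) = ((-46*130 - 46*118) + (-89 + (-95)**2 - 89*(-95))) - 1/171 = ((-5980 - 5428) + (-89 + 9025 + 8455)) - 1/171 = (-11408 + 17391) - 1/171 = 5983 - 1/171 = 1023092/171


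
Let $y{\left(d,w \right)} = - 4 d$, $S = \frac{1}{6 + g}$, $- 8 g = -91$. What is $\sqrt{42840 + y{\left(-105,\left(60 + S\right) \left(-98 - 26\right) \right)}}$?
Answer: $2 \sqrt{10815} \approx 207.99$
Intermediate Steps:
$g = \frac{91}{8}$ ($g = \left(- \frac{1}{8}\right) \left(-91\right) = \frac{91}{8} \approx 11.375$)
$S = \frac{8}{139}$ ($S = \frac{1}{6 + \frac{91}{8}} = \frac{1}{\frac{139}{8}} = \frac{8}{139} \approx 0.057554$)
$\sqrt{42840 + y{\left(-105,\left(60 + S\right) \left(-98 - 26\right) \right)}} = \sqrt{42840 - -420} = \sqrt{42840 + 420} = \sqrt{43260} = 2 \sqrt{10815}$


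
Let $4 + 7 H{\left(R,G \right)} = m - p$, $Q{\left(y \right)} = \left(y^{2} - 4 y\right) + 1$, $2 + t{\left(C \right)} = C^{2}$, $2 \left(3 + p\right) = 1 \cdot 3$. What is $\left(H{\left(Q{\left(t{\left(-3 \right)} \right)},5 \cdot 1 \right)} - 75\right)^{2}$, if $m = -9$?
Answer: $\frac{1151329}{196} \approx 5874.1$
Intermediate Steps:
$p = - \frac{3}{2}$ ($p = -3 + \frac{1 \cdot 3}{2} = -3 + \frac{1}{2} \cdot 3 = -3 + \frac{3}{2} = - \frac{3}{2} \approx -1.5$)
$t{\left(C \right)} = -2 + C^{2}$
$Q{\left(y \right)} = 1 + y^{2} - 4 y$
$H{\left(R,G \right)} = - \frac{23}{14}$ ($H{\left(R,G \right)} = - \frac{4}{7} + \frac{-9 - - \frac{3}{2}}{7} = - \frac{4}{7} + \frac{-9 + \frac{3}{2}}{7} = - \frac{4}{7} + \frac{1}{7} \left(- \frac{15}{2}\right) = - \frac{4}{7} - \frac{15}{14} = - \frac{23}{14}$)
$\left(H{\left(Q{\left(t{\left(-3 \right)} \right)},5 \cdot 1 \right)} - 75\right)^{2} = \left(- \frac{23}{14} - 75\right)^{2} = \left(- \frac{1073}{14}\right)^{2} = \frac{1151329}{196}$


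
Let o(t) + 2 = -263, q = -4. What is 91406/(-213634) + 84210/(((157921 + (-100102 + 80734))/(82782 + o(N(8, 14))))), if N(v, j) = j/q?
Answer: 742238998249931/14799815801 ≈ 50152.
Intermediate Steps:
N(v, j) = -j/4 (N(v, j) = j/(-4) = j*(-¼) = -j/4)
o(t) = -265 (o(t) = -2 - 263 = -265)
91406/(-213634) + 84210/(((157921 + (-100102 + 80734))/(82782 + o(N(8, 14))))) = 91406/(-213634) + 84210/(((157921 + (-100102 + 80734))/(82782 - 265))) = 91406*(-1/213634) + 84210/(((157921 - 19368)/82517)) = -45703/106817 + 84210/((138553*(1/82517))) = -45703/106817 + 84210/(138553/82517) = -45703/106817 + 84210*(82517/138553) = -45703/106817 + 6948756570/138553 = 742238998249931/14799815801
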